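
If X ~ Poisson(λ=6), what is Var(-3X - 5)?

For X ~ Poisson(λ=6):
Var(X) = 6
Var(-3X - 5) = (-3)² × Var(X) = 9 × 6 = 54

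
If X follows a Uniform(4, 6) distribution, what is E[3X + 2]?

For X ~ Uniform(4, 6):
E[X] = 5
E[3X + 2] = 3 × E[X] + 2 = 17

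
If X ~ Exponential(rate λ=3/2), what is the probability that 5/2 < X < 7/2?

P(5/2 < X < 7/2) = ∫_{5/2}^{7/2} f(x) dx
where f(x) = \frac{3 e^{- \frac{3 x}{2}}}{2}
= - \frac{1 - e^{\frac{3}{2}}}{e^{\frac{21}{4}}}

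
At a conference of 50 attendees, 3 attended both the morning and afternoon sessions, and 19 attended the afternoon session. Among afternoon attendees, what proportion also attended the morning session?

P(A ∩ B) = 3/50
P(B) = 19/50
P(A|B) = P(A ∩ B) / P(B) = (3/50) / (19/50) = 3/19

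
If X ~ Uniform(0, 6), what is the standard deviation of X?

For X ~ Uniform(0, 6):
Var(X) = 3
SD(X) = √(Var(X)) = √(3) = \sqrt{3}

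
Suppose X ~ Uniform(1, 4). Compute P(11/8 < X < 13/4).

P(11/8 < X < 13/4) = ∫_{11/8}^{13/4} f(x) dx
where f(x) = \frac{1}{3}
= \frac{5}{8}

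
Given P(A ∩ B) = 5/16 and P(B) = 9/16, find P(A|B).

P(A|B) = P(A ∩ B) / P(B)
= (5/16) / (9/16)
= 5/9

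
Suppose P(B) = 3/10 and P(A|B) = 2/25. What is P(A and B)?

By definition, P(A|B) = P(A ∩ B) / P(B)
So P(A ∩ B) = P(A|B) × P(B)
= 2/25 × 3/10
= 3/125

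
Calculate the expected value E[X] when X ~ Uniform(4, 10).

For X ~ Uniform(4, 10), the expected value is:
E[X] = 7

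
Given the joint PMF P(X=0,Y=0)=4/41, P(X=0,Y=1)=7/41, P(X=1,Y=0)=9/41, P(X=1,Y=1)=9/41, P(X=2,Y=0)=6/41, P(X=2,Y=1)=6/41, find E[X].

First find marginal of X:
P(X=0) = 11/41
P(X=1) = 18/41
P(X=2) = 12/41
E[X] = 0 × 11/41 + 1 × 18/41 + 2 × 12/41 = 42/41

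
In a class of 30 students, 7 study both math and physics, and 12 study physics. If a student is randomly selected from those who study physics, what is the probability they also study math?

P(A ∩ B) = 7/30
P(B) = 12/30 = 2/5
P(A|B) = P(A ∩ B) / P(B) = (7/30) / (2/5) = 7/12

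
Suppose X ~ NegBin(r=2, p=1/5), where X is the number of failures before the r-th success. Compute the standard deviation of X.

For X ~ NegBin(r=2, p=1/5), where X is the number of failures before the r-th success:
Var(X) = 40
SD(X) = √(Var(X)) = √(40) = 2 \sqrt{10}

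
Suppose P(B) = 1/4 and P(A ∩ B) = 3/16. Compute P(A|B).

P(A|B) = P(A ∩ B) / P(B)
= (3/16) / (1/4)
= 3/4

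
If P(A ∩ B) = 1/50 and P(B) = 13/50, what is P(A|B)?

P(A|B) = P(A ∩ B) / P(B)
= (1/50) / (13/50)
= 1/13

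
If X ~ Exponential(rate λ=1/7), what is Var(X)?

For X ~ Exponential(rate λ=1/7):
Var(X) = 49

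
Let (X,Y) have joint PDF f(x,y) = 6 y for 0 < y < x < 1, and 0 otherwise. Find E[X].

f_X(x) = ∫_0^x 6 y dy = 3 x^{2}
E[X] = ∫_0^1 x × (3 x^{2}) dx = \frac{3}{4}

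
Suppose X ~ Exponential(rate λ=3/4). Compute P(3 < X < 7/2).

P(3 < X < 7/2) = ∫_{3}^{7/2} f(x) dx
where f(x) = \frac{3 e^{- \frac{3 x}{4}}}{4}
= - \frac{1}{e^{\frac{21}{8}}} + e^{- \frac{9}{4}}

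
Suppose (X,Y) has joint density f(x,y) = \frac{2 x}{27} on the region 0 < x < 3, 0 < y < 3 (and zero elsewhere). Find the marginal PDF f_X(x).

f_X(x) = ∫_0^3 f(x,y) dy
= ∫_0^3 \frac{2 x}{27} dy
= \frac{2 x}{9} for 0 < x < 3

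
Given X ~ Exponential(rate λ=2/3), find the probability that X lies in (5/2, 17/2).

P(5/2 < X < 17/2) = ∫_{5/2}^{17/2} f(x) dx
where f(x) = \frac{2 e^{- \frac{2 x}{3}}}{3}
= - \frac{1 - e^{4}}{e^{\frac{17}{3}}}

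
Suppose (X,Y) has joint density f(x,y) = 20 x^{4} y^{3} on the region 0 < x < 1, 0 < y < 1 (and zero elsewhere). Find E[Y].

E[Y] = ∫_0^1 ∫_0^1 y × f(x,y) dx dy
= \frac{4}{5}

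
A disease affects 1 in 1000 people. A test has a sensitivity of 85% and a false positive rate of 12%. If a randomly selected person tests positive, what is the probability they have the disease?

Let D = the rare event, + = positive/flagged.
P(D) = 1/1000
P(+|D) = 85/100 = 17/20
P(+|D') = 12/100 = 3/25
P(+) = P(+|D)P(D) + P(+|D')P(D')
     = \frac{17}{20} × \frac{1}{1000} + \frac{3}{25} × \frac{999}{1000}
     = \frac{12073}{100000}
P(D|+) = P(+|D)P(D)/P(+) = \frac{85}{12073}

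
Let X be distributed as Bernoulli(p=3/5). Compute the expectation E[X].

For X ~ Bernoulli(p=3/5), the expected value is:
E[X] = \frac{3}{5}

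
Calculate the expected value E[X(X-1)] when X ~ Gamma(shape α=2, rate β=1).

E[X(X-1)] = E[X² - X] = E[X²] - E[X]
E[X] = 2
E[X²] = Var(X) + (E[X])² = 2 + (2)² = 6
E[X(X-1)] = 6 - 2 = 4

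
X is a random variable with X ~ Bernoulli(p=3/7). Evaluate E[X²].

Using the identity E[X²] = Var(X) + (E[X])²:
E[X] = \frac{3}{7}
Var(X) = \frac{12}{49}
E[X²] = \frac{12}{49} + (\frac{3}{7})²
= \frac{3}{7}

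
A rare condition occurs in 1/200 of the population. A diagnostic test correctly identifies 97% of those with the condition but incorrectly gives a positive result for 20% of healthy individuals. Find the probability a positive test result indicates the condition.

Let D = the rare event, + = positive/flagged.
P(D) = 1/200
P(+|D) = 97/100
P(+|D') = 20/100 = 1/5
P(+) = P(+|D)P(D) + P(+|D')P(D')
     = \frac{97}{100} × \frac{1}{200} + \frac{1}{5} × \frac{199}{200}
     = \frac{4077}{20000}
P(D|+) = P(+|D)P(D)/P(+) = \frac{97}{4077}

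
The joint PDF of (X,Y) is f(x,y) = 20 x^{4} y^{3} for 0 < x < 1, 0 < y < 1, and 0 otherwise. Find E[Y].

E[Y] = ∫_0^1 ∫_0^1 y × f(x,y) dx dy
= \frac{4}{5}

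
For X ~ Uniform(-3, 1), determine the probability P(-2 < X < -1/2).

P(-2 < X < -1/2) = ∫_{-2}^{-1/2} f(x) dx
where f(x) = \frac{1}{4}
= \frac{3}{8}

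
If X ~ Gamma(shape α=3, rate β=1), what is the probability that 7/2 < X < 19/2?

P(7/2 < X < 19/2) = ∫_{7/2}^{19/2} f(x) dx
where f(x) = \frac{x^{2} e^{- x}}{2}
= \frac{5 \left(-89 + 17 e^{6}\right)}{8 e^{\frac{19}{2}}}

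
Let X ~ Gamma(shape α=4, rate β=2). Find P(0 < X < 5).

P(0 < X < 5) = ∫_{0}^{5} f(x) dx
where f(x) = \frac{8 x^{3} e^{- 2 x}}{3}
= 1 - \frac{683}{3 e^{10}}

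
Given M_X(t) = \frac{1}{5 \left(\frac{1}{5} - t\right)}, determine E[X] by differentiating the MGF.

To find E[X], compute M^(1)(0):
M^(1)(t) = \frac{1}{5 \left(\frac{1}{5} - t\right)^{2}}
M^(1)(0) = 5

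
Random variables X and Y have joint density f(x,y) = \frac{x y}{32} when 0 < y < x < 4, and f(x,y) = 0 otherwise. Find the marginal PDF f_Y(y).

f_Y(y) = ∫_y^4 \frac{x y}{32} dx = \frac{y \left(16 - y^{2}\right)}{64}
for 0 < y < 4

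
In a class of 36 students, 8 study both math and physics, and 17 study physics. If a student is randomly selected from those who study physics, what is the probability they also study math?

P(A ∩ B) = 8/36 = 2/9
P(B) = 17/36
P(A|B) = P(A ∩ B) / P(B) = (2/9) / (17/36) = 8/17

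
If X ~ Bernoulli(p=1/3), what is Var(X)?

For X ~ Bernoulli(p=1/3):
Var(X) = \frac{2}{9}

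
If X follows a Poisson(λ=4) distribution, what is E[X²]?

Using the identity E[X²] = Var(X) + (E[X])²:
E[X] = 4
Var(X) = 4
E[X²] = 4 + (4)²
= 20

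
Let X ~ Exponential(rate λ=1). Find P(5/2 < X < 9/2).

P(5/2 < X < 9/2) = ∫_{5/2}^{9/2} f(x) dx
where f(x) = e^{- x}
= - \frac{1 - e^{2}}{e^{\frac{9}{2}}}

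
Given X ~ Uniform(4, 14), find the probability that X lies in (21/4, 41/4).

P(21/4 < X < 41/4) = ∫_{21/4}^{41/4} f(x) dx
where f(x) = \frac{1}{10}
= \frac{1}{2}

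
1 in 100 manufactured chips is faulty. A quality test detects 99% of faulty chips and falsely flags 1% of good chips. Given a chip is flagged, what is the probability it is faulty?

Let D = the rare event, + = positive/flagged.
P(D) = 1/100
P(+|D) = 99/100
P(+|D') = 1/100
P(+) = P(+|D)P(D) + P(+|D')P(D')
     = \frac{99}{100} × \frac{1}{100} + \frac{1}{100} × \frac{99}{100}
     = \frac{99}{5000}
P(D|+) = P(+|D)P(D)/P(+) = \frac{1}{2}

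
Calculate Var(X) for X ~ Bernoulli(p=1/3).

For X ~ Bernoulli(p=1/3):
Var(X) = \frac{2}{9}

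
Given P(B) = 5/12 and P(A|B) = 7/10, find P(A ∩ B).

By definition, P(A|B) = P(A ∩ B) / P(B)
So P(A ∩ B) = P(A|B) × P(B)
= 7/10 × 5/12
= 7/24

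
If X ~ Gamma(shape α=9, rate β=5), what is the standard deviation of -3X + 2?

For X ~ Gamma(shape α=9, rate β=5):
Var(X) = \frac{9}{25}
SD(X) = √(Var(X)) = √(\frac{9}{25}) = \frac{3}{5}
SD(-3X + 2) = |-3| × SD(X) = 3 × \frac{3}{5} = \frac{9}{5}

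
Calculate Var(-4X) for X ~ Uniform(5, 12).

For X ~ Uniform(5, 12):
Var(X) = \frac{49}{12}
Var(-4X) = (-4)² × Var(X) = 16 × \frac{49}{12} = \frac{196}{3}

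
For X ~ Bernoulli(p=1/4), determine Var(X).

For X ~ Bernoulli(p=1/4):
Var(X) = \frac{3}{16}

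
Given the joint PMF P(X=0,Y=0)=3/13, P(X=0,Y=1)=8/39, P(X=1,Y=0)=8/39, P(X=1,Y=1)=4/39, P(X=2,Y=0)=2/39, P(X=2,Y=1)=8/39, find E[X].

First find marginal of X:
P(X=0) = 17/39
P(X=1) = 4/13
P(X=2) = 10/39
E[X] = 0 × 17/39 + 1 × 4/13 + 2 × 10/39 = 32/39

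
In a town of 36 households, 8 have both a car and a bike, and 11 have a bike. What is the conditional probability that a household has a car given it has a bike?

P(A ∩ B) = 8/36 = 2/9
P(B) = 11/36
P(A|B) = P(A ∩ B) / P(B) = (2/9) / (11/36) = 8/11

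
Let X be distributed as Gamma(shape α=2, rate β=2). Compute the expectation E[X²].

Using the identity E[X²] = Var(X) + (E[X])²:
E[X] = 1
Var(X) = \frac{1}{2}
E[X²] = \frac{1}{2} + (1)²
= \frac{3}{2}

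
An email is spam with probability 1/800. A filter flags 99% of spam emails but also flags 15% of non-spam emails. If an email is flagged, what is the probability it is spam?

Let D = the rare event, + = positive/flagged.
P(D) = 1/800
P(+|D) = 99/100
P(+|D') = 15/100 = 3/20
P(+) = P(+|D)P(D) + P(+|D')P(D')
     = \frac{99}{100} × \frac{1}{800} + \frac{3}{20} × \frac{799}{800}
     = \frac{3021}{20000}
P(D|+) = P(+|D)P(D)/P(+) = \frac{33}{4028}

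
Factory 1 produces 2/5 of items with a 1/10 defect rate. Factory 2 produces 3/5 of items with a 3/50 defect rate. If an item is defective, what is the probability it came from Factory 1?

Using Bayes' theorem:
P(F1) = 2/5, P(D|F1) = 1/10
P(F2) = 3/5, P(D|F2) = 3/50
P(D) = P(D|F1)P(F1) + P(D|F2)P(F2)
     = \frac{19}{250}
P(F1|D) = P(D|F1)P(F1) / P(D)
= \frac{10}{19}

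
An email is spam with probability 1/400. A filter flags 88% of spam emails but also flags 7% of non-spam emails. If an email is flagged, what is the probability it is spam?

Let D = the rare event, + = positive/flagged.
P(D) = 1/400
P(+|D) = 88/100 = 22/25
P(+|D') = 7/100
P(+) = P(+|D)P(D) + P(+|D')P(D')
     = \frac{22}{25} × \frac{1}{400} + \frac{7}{100} × \frac{399}{400}
     = \frac{2881}{40000}
P(D|+) = P(+|D)P(D)/P(+) = \frac{88}{2881}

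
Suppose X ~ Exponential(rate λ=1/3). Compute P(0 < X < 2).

P(0 < X < 2) = ∫_{0}^{2} f(x) dx
where f(x) = \frac{e^{- \frac{x}{3}}}{3}
= 1 - e^{- \frac{2}{3}}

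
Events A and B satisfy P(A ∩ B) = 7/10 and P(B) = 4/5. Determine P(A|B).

P(A|B) = P(A ∩ B) / P(B)
= (7/10) / (4/5)
= 7/8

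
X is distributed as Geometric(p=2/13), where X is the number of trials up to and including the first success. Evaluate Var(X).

For X ~ Geometric(p=2/13), where X is the number of trials up to and including the first success:
Var(X) = \frac{143}{4}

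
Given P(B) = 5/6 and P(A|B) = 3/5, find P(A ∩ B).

By definition, P(A|B) = P(A ∩ B) / P(B)
So P(A ∩ B) = P(A|B) × P(B)
= 3/5 × 5/6
= 1/2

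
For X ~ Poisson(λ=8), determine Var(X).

For X ~ Poisson(λ=8):
Var(X) = 8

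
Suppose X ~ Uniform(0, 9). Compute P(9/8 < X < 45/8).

P(9/8 < X < 45/8) = ∫_{9/8}^{45/8} f(x) dx
where f(x) = \frac{1}{9}
= \frac{1}{2}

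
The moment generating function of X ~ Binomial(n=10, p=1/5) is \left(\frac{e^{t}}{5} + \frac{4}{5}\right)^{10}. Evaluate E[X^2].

To find E[X^2], compute M^(2)(0):
M^(1)(t) = 2 \left(\frac{e^{t}}{5} + \frac{4}{5}\right)^{9} e^{t}
M^(2)(t) = 2 \left(\frac{e^{t}}{5} + \frac{4}{5}\right)^{9} e^{t} + \frac{18 \left(\frac{e^{t}}{5} + \frac{4}{5}\right)^{8} e^{2 t}}{5}
M^(2)(0) = \frac{28}{5}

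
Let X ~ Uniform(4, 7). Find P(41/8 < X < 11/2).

P(41/8 < X < 11/2) = ∫_{41/8}^{11/2} f(x) dx
where f(x) = \frac{1}{3}
= \frac{1}{8}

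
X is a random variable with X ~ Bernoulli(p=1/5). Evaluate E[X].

For X ~ Bernoulli(p=1/5), the expected value is:
E[X] = \frac{1}{5}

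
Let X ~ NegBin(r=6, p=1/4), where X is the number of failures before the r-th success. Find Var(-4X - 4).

For X ~ NegBin(r=6, p=1/4), where X is the number of failures before the r-th success:
Var(X) = 72
Var(-4X - 4) = (-4)² × Var(X) = 16 × 72 = 1152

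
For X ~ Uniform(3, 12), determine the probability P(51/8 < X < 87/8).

P(51/8 < X < 87/8) = ∫_{51/8}^{87/8} f(x) dx
where f(x) = \frac{1}{9}
= \frac{1}{2}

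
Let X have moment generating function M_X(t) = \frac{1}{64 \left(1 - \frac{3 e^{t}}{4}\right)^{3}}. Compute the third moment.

To find E[X^3], compute M^(3)(0):
M^(1)(t) = \frac{9 e^{t}}{256 \left(1 - \frac{3 e^{t}}{4}\right)^{4}}
M^(2)(t) = \frac{9 e^{t}}{256 \left(1 - \frac{3 e^{t}}{4}\right)^{4}} + \frac{27 e^{2 t}}{256 \left(1 - \frac{3 e^{t}}{4}\right)^{5}}
M^(3)(t) = \frac{9 e^{t}}{256 \left(1 - \frac{3 e^{t}}{4}\right)^{4}} + \frac{81 e^{2 t}}{256 \left(1 - \frac{3 e^{t}}{4}\right)^{5}} + \frac{405 e^{3 t}}{1024 \left(1 - \frac{3 e^{t}}{4}\right)^{6}}
M^(3)(0) = 1953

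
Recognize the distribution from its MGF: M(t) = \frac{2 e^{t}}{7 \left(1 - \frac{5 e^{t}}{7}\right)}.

The MGF M(t) = \frac{2 e^{t}}{7 \left(1 - \frac{5 e^{t}}{7}\right)} is the standard form for the Geometric distribution.
Comparing with the known MGF formula identifies: Geometric(p=2/7), X = trial number of first success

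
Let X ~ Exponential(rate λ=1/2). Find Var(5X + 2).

For X ~ Exponential(rate λ=1/2):
Var(X) = 4
Var(5X + 2) = (5)² × Var(X) = 25 × 4 = 100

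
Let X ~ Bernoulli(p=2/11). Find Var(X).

For X ~ Bernoulli(p=2/11):
Var(X) = \frac{18}{121}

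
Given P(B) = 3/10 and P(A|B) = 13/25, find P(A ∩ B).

By definition, P(A|B) = P(A ∩ B) / P(B)
So P(A ∩ B) = P(A|B) × P(B)
= 13/25 × 3/10
= 39/250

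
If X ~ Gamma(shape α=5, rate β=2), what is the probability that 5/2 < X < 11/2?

P(5/2 < X < 11/2) = ∫_{5/2}^{11/2} f(x) dx
where f(x) = \frac{4 x^{4} e^{- 2 x}}{3}
= \frac{-7235 + 523 e^{6}}{8 e^{11}}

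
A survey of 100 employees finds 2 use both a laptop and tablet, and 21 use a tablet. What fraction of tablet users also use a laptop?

P(A ∩ B) = 2/100 = 1/50
P(B) = 21/100
P(A|B) = P(A ∩ B) / P(B) = (1/50) / (21/100) = 2/21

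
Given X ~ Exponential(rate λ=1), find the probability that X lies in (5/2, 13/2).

P(5/2 < X < 13/2) = ∫_{5/2}^{13/2} f(x) dx
where f(x) = e^{- x}
= - \frac{1 - e^{4}}{e^{\frac{13}{2}}}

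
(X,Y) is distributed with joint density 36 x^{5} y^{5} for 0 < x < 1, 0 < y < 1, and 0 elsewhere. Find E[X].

E[X] = ∫_0^1 ∫_0^1 x × f(x,y) dy dx
= ∫_0^1 ∫_0^1 x × (36 x^{5} y^{5}) dy dx
= \frac{6}{7}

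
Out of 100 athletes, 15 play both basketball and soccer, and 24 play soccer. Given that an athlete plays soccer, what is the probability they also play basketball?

P(A ∩ B) = 15/100 = 3/20
P(B) = 24/100 = 6/25
P(A|B) = P(A ∩ B) / P(B) = (3/20) / (6/25) = 5/8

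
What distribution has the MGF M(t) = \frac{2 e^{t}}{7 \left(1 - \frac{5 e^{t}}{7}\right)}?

The MGF M(t) = \frac{2 e^{t}}{7 \left(1 - \frac{5 e^{t}}{7}\right)} is the standard form for the Geometric distribution.
Comparing with the known MGF formula identifies: Geometric(p=2/7), X = trial number of first success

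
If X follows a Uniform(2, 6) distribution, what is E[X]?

For X ~ Uniform(2, 6), the expected value is:
E[X] = 4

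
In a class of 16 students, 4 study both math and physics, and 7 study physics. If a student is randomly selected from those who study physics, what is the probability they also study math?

P(A ∩ B) = 4/16 = 1/4
P(B) = 7/16
P(A|B) = P(A ∩ B) / P(B) = (1/4) / (7/16) = 4/7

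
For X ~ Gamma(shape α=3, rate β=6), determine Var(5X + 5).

For X ~ Gamma(shape α=3, rate β=6):
Var(X) = \frac{1}{12}
Var(5X + 5) = (5)² × Var(X) = 25 × \frac{1}{12} = \frac{25}{12}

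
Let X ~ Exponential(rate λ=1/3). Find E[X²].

Using the identity E[X²] = Var(X) + (E[X])²:
E[X] = 3
Var(X) = 9
E[X²] = 9 + (3)²
= 18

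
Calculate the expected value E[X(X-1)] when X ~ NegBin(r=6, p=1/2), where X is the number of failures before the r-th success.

E[X(X-1)] = E[X² - X] = E[X²] - E[X]
E[X] = 6
E[X²] = Var(X) + (E[X])² = 12 + (6)² = 48
E[X(X-1)] = 48 - 6 = 42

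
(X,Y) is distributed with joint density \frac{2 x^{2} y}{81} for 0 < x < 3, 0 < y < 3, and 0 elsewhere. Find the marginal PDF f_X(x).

f_X(x) = ∫_0^3 f(x,y) dy
= ∫_0^3 \frac{2 x^{2} y}{81} dy
= \frac{x^{2}}{9} for 0 < x < 3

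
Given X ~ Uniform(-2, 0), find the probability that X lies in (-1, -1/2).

P(-1 < X < -1/2) = ∫_{-1}^{-1/2} f(x) dx
where f(x) = \frac{1}{2}
= \frac{1}{4}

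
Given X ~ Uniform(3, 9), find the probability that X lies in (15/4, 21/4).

P(15/4 < X < 21/4) = ∫_{15/4}^{21/4} f(x) dx
where f(x) = \frac{1}{6}
= \frac{1}{4}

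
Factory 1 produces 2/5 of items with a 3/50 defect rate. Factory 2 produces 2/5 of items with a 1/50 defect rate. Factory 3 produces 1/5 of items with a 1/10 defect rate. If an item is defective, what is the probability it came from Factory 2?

Using Bayes' theorem:
P(F1) = 2/5, P(D|F1) = 3/50
P(F2) = 2/5, P(D|F2) = 1/50
P(F3) = 1/5, P(D|F3) = 1/10
P(D) = P(D|F1)P(F1) + P(D|F2)P(F2) + P(D|F3)P(F3)
     = \frac{13}{250}
P(F2|D) = P(D|F2)P(F2) / P(D)
= \frac{2}{13}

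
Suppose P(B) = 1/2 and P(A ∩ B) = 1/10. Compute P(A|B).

P(A|B) = P(A ∩ B) / P(B)
= (1/10) / (1/2)
= 1/5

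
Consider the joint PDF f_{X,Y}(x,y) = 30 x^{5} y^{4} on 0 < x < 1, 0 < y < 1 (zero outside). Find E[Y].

E[Y] = ∫_0^1 ∫_0^1 y × f(x,y) dx dy
= \frac{5}{6}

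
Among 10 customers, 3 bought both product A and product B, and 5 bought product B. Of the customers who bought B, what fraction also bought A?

P(A ∩ B) = 3/10
P(B) = 5/10 = 1/2
P(A|B) = P(A ∩ B) / P(B) = (3/10) / (1/2) = 3/5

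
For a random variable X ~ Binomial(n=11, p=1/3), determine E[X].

For X ~ Binomial(n=11, p=1/3), the expected value is:
E[X] = \frac{11}{3}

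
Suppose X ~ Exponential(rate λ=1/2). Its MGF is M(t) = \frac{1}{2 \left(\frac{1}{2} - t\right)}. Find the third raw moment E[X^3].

To find E[X^3], compute M^(3)(0):
M^(1)(t) = \frac{1}{2 \left(\frac{1}{2} - t\right)^{2}}
M^(2)(t) = \frac{1}{\left(\frac{1}{2} - t\right)^{3}}
M^(3)(t) = \frac{3}{\left(\frac{1}{2} - t\right)^{4}}
M^(3)(0) = 48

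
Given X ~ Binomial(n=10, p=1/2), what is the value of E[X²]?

Using the identity E[X²] = Var(X) + (E[X])²:
E[X] = 5
Var(X) = \frac{5}{2}
E[X²] = \frac{5}{2} + (5)²
= \frac{55}{2}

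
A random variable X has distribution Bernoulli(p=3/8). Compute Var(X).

For X ~ Bernoulli(p=3/8):
Var(X) = \frac{15}{64}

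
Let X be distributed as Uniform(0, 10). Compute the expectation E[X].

For X ~ Uniform(0, 10), the expected value is:
E[X] = 5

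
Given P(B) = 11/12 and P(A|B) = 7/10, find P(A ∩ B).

By definition, P(A|B) = P(A ∩ B) / P(B)
So P(A ∩ B) = P(A|B) × P(B)
= 7/10 × 11/12
= 77/120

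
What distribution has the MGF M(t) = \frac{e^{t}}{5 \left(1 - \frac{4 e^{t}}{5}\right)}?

The MGF M(t) = \frac{e^{t}}{5 \left(1 - \frac{4 e^{t}}{5}\right)} is the standard form for the Geometric distribution.
Comparing with the known MGF formula identifies: Geometric(p=1/5), X = trial number of first success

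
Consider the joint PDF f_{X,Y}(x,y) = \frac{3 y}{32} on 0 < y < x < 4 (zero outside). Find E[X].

f_X(x) = ∫_0^x \frac{3 y}{32} dy = \frac{3 x^{2}}{64}
E[X] = ∫_0^4 x × (\frac{3 x^{2}}{64}) dx = 3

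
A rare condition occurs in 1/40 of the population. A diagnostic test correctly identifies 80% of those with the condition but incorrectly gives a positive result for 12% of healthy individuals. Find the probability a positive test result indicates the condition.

Let D = the rare event, + = positive/flagged.
P(D) = 1/40
P(+|D) = 80/100 = 4/5
P(+|D') = 12/100 = 3/25
P(+) = P(+|D)P(D) + P(+|D')P(D')
     = \frac{4}{5} × \frac{1}{40} + \frac{3}{25} × \frac{39}{40}
     = \frac{137}{1000}
P(D|+) = P(+|D)P(D)/P(+) = \frac{20}{137}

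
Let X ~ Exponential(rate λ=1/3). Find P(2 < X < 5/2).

P(2 < X < 5/2) = ∫_{2}^{5/2} f(x) dx
where f(x) = \frac{e^{- \frac{x}{3}}}{3}
= - \frac{1}{e^{\frac{5}{6}}} + e^{- \frac{2}{3}}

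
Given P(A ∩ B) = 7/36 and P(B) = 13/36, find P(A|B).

P(A|B) = P(A ∩ B) / P(B)
= (7/36) / (13/36)
= 7/13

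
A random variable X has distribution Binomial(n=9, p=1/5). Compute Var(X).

For X ~ Binomial(n=9, p=1/5):
Var(X) = \frac{36}{25}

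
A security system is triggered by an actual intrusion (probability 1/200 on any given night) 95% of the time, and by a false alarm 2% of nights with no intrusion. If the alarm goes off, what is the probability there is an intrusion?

Let D = the rare event, + = positive/flagged.
P(D) = 1/200
P(+|D) = 95/100 = 19/20
P(+|D') = 2/100 = 1/50
P(+) = P(+|D)P(D) + P(+|D')P(D')
     = \frac{19}{20} × \frac{1}{200} + \frac{1}{50} × \frac{199}{200}
     = \frac{493}{20000}
P(D|+) = P(+|D)P(D)/P(+) = \frac{95}{493}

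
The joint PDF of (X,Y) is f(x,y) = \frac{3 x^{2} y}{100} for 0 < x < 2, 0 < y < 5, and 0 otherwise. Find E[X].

f_X(x) = ∫_0^5 \frac{3 x^{2} y}{100} dy = \frac{3 x^{2}}{8}
E[X] = ∫_0^2 x × (\frac{3 x^{2}}{8}) dx = \frac{3}{2}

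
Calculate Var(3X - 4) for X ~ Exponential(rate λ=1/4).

For X ~ Exponential(rate λ=1/4):
Var(X) = 16
Var(3X - 4) = (3)² × Var(X) = 9 × 16 = 144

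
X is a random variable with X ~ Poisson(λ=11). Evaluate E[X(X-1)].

E[X(X-1)] = E[X² - X] = E[X²] - E[X]
E[X] = 11
E[X²] = Var(X) + (E[X])² = 11 + (11)² = 132
E[X(X-1)] = 132 - 11 = 121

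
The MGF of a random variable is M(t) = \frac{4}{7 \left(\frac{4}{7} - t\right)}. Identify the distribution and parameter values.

The MGF M(t) = \frac{4}{7 \left(\frac{4}{7} - t\right)} is the standard form for the Exponential distribution.
Comparing with the known MGF formula identifies: Exponential(rate λ=4/7)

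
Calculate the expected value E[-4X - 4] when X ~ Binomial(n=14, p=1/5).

For X ~ Binomial(n=14, p=1/5):
E[X] = \frac{14}{5}
E[-4X - 4] = -4 × E[X] - 4 = - \frac{76}{5}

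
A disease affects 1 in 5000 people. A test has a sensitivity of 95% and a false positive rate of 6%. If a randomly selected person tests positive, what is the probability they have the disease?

Let D = the rare event, + = positive/flagged.
P(D) = 1/5000
P(+|D) = 95/100 = 19/20
P(+|D') = 6/100 = 3/50
P(+) = P(+|D)P(D) + P(+|D')P(D')
     = \frac{19}{20} × \frac{1}{5000} + \frac{3}{50} × \frac{4999}{5000}
     = \frac{30089}{500000}
P(D|+) = P(+|D)P(D)/P(+) = \frac{95}{30089}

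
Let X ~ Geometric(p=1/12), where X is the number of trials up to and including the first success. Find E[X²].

Using the identity E[X²] = Var(X) + (E[X])²:
E[X] = 12
Var(X) = 132
E[X²] = 132 + (12)²
= 276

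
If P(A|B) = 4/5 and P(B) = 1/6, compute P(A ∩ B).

By definition, P(A|B) = P(A ∩ B) / P(B)
So P(A ∩ B) = P(A|B) × P(B)
= 4/5 × 1/6
= 2/15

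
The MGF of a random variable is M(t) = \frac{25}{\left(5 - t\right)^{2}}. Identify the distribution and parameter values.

The MGF M(t) = \frac{25}{\left(5 - t\right)^{2}} is the standard form for the Gamma distribution.
Comparing with the known MGF formula identifies: Gamma(shape α=2, rate β=5)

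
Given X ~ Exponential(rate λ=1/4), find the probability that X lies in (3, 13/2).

P(3 < X < 13/2) = ∫_{3}^{13/2} f(x) dx
where f(x) = \frac{e^{- \frac{x}{4}}}{4}
= - \frac{1}{e^{\frac{13}{8}}} + e^{- \frac{3}{4}}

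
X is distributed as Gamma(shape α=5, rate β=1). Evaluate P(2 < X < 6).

P(2 < X < 6) = ∫_{2}^{6} f(x) dx
where f(x) = \frac{x^{4} e^{- x}}{24}
= \frac{-115 + 7 e^{4}}{e^{6}}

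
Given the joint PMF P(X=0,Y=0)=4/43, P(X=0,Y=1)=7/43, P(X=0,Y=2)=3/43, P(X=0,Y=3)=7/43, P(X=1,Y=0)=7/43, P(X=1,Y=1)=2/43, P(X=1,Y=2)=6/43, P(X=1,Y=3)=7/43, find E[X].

First find marginal of X:
P(X=0) = 21/43
P(X=1) = 22/43
E[X] = 0 × 21/43 + 1 × 22/43 = 22/43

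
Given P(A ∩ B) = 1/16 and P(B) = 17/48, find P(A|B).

P(A|B) = P(A ∩ B) / P(B)
= (1/16) / (17/48)
= 3/17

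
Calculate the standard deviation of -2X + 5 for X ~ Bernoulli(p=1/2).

For X ~ Bernoulli(p=1/2):
Var(X) = \frac{1}{4}
SD(X) = √(Var(X)) = √(\frac{1}{4}) = \frac{1}{2}
SD(-2X + 5) = |-2| × SD(X) = 2 × \frac{1}{2} = 1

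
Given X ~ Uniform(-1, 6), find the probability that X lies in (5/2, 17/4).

P(5/2 < X < 17/4) = ∫_{5/2}^{17/4} f(x) dx
where f(x) = \frac{1}{7}
= \frac{1}{4}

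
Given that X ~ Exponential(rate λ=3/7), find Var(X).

For X ~ Exponential(rate λ=3/7):
Var(X) = \frac{49}{9}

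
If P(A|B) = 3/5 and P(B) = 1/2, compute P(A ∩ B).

By definition, P(A|B) = P(A ∩ B) / P(B)
So P(A ∩ B) = P(A|B) × P(B)
= 3/5 × 1/2
= 3/10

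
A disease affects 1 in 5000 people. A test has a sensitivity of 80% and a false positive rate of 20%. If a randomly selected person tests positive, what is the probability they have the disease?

Let D = the rare event, + = positive/flagged.
P(D) = 1/5000
P(+|D) = 80/100 = 4/5
P(+|D') = 20/100 = 1/5
P(+) = P(+|D)P(D) + P(+|D')P(D')
     = \frac{4}{5} × \frac{1}{5000} + \frac{1}{5} × \frac{4999}{5000}
     = \frac{5003}{25000}
P(D|+) = P(+|D)P(D)/P(+) = \frac{4}{5003}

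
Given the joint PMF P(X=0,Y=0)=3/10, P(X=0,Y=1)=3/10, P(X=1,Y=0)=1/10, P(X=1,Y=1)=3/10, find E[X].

First find marginal of X:
P(X=0) = 3/5
P(X=1) = 2/5
E[X] = 0 × 3/5 + 1 × 2/5 = 2/5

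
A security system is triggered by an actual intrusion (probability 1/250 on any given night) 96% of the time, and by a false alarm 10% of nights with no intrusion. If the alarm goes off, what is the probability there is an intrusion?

Let D = the rare event, + = positive/flagged.
P(D) = 1/250
P(+|D) = 96/100 = 24/25
P(+|D') = 10/100 = 1/10
P(+) = P(+|D)P(D) + P(+|D')P(D')
     = \frac{24}{25} × \frac{1}{250} + \frac{1}{10} × \frac{249}{250}
     = \frac{1293}{12500}
P(D|+) = P(+|D)P(D)/P(+) = \frac{16}{431}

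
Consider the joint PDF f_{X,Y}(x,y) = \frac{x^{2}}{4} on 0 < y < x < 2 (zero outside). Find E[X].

f_X(x) = ∫_0^x \frac{x^{2}}{4} dy = \frac{x^{3}}{4}
E[X] = ∫_0^2 x × (\frac{x^{3}}{4}) dx = \frac{8}{5}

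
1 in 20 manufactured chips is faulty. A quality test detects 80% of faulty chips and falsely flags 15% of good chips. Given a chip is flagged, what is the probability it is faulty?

Let D = the rare event, + = positive/flagged.
P(D) = 1/20
P(+|D) = 80/100 = 4/5
P(+|D') = 15/100 = 3/20
P(+) = P(+|D)P(D) + P(+|D')P(D')
     = \frac{4}{5} × \frac{1}{20} + \frac{3}{20} × \frac{19}{20}
     = \frac{73}{400}
P(D|+) = P(+|D)P(D)/P(+) = \frac{16}{73}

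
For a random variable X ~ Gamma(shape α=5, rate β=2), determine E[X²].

Using the identity E[X²] = Var(X) + (E[X])²:
E[X] = \frac{5}{2}
Var(X) = \frac{5}{4}
E[X²] = \frac{5}{4} + (\frac{5}{2})²
= \frac{15}{2}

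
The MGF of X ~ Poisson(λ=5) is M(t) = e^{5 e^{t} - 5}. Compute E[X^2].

To find E[X^2], compute M^(2)(0):
M^(1)(t) = 5 e^{t} e^{5 e^{t} - 5}
M^(2)(t) = 25 e^{2 t} e^{5 e^{t} - 5} + 5 e^{t} e^{5 e^{t} - 5}
M^(2)(0) = 30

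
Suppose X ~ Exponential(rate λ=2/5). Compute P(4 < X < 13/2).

P(4 < X < 13/2) = ∫_{4}^{13/2} f(x) dx
where f(x) = \frac{2 e^{- \frac{2 x}{5}}}{5}
= - \frac{1 - e}{e^{\frac{13}{5}}}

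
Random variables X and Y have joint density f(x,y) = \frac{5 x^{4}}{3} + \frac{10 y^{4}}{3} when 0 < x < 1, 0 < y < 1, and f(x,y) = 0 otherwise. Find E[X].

E[X] = ∫_0^1 ∫_0^1 x × f(x,y) dy dx
= ∫_0^1 ∫_0^1 x × (\frac{5 x^{4}}{3} + \frac{10 y^{4}}{3}) dy dx
= \frac{11}{18}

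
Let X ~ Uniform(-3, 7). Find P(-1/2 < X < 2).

P(-1/2 < X < 2) = ∫_{-1/2}^{2} f(x) dx
where f(x) = \frac{1}{10}
= \frac{1}{4}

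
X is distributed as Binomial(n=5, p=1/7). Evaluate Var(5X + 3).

For X ~ Binomial(n=5, p=1/7):
Var(X) = \frac{30}{49}
Var(5X + 3) = (5)² × Var(X) = 25 × \frac{30}{49} = \frac{750}{49}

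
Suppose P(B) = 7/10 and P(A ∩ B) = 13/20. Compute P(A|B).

P(A|B) = P(A ∩ B) / P(B)
= (13/20) / (7/10)
= 13/14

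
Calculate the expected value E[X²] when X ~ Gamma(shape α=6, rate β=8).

Using the identity E[X²] = Var(X) + (E[X])²:
E[X] = \frac{3}{4}
Var(X) = \frac{3}{32}
E[X²] = \frac{3}{32} + (\frac{3}{4})²
= \frac{21}{32}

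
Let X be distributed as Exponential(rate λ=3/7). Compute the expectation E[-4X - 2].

For X ~ Exponential(rate λ=3/7):
E[X] = \frac{7}{3}
E[-4X - 2] = -4 × E[X] - 2 = - \frac{34}{3}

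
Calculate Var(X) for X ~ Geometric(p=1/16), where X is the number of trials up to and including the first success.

For X ~ Geometric(p=1/16), where X is the number of trials up to and including the first success:
Var(X) = 240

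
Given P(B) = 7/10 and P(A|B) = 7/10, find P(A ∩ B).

By definition, P(A|B) = P(A ∩ B) / P(B)
So P(A ∩ B) = P(A|B) × P(B)
= 7/10 × 7/10
= 49/100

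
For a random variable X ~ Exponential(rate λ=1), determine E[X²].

Using the identity E[X²] = Var(X) + (E[X])²:
E[X] = 1
Var(X) = 1
E[X²] = 1 + (1)²
= 2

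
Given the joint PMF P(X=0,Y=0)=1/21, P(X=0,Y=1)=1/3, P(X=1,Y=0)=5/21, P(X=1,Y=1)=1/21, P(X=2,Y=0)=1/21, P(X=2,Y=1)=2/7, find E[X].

First find marginal of X:
P(X=0) = 8/21
P(X=1) = 2/7
P(X=2) = 1/3
E[X] = 0 × 8/21 + 1 × 2/7 + 2 × 1/3 = 20/21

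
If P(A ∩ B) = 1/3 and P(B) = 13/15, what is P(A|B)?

P(A|B) = P(A ∩ B) / P(B)
= (1/3) / (13/15)
= 5/13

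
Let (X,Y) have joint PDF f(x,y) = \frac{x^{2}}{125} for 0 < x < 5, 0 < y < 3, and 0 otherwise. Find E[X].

f_X(x) = ∫_0^3 \frac{x^{2}}{125} dy = \frac{3 x^{2}}{125}
E[X] = ∫_0^5 x × (\frac{3 x^{2}}{125}) dx = \frac{15}{4}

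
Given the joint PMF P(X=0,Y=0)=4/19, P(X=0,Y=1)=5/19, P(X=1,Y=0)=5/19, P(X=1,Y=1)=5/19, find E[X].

First find marginal of X:
P(X=0) = 9/19
P(X=1) = 10/19
E[X] = 0 × 9/19 + 1 × 10/19 = 10/19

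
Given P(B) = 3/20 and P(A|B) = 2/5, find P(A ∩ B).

By definition, P(A|B) = P(A ∩ B) / P(B)
So P(A ∩ B) = P(A|B) × P(B)
= 2/5 × 3/20
= 3/50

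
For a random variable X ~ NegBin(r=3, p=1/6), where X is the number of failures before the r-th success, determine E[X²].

Using the identity E[X²] = Var(X) + (E[X])²:
E[X] = 15
Var(X) = 90
E[X²] = 90 + (15)²
= 315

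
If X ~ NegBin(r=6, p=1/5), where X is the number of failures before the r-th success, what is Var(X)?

For X ~ NegBin(r=6, p=1/5), where X is the number of failures before the r-th success:
Var(X) = 120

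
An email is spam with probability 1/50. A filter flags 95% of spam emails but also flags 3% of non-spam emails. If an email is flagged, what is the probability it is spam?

Let D = the rare event, + = positive/flagged.
P(D) = 1/50
P(+|D) = 95/100 = 19/20
P(+|D') = 3/100
P(+) = P(+|D)P(D) + P(+|D')P(D')
     = \frac{19}{20} × \frac{1}{50} + \frac{3}{100} × \frac{49}{50}
     = \frac{121}{2500}
P(D|+) = P(+|D)P(D)/P(+) = \frac{95}{242}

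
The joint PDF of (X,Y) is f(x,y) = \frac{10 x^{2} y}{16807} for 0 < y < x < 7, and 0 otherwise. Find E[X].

f_X(x) = ∫_0^x \frac{10 x^{2} y}{16807} dy = \frac{5 x^{4}}{16807}
E[X] = ∫_0^7 x × (\frac{5 x^{4}}{16807}) dx = \frac{35}{6}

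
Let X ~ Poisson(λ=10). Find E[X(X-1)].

E[X(X-1)] = E[X² - X] = E[X²] - E[X]
E[X] = 10
E[X²] = Var(X) + (E[X])² = 10 + (10)² = 110
E[X(X-1)] = 110 - 10 = 100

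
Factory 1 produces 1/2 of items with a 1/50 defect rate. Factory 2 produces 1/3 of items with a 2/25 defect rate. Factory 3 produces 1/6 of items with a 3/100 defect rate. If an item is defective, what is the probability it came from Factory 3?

Using Bayes' theorem:
P(F1) = 1/2, P(D|F1) = 1/50
P(F2) = 1/3, P(D|F2) = 2/25
P(F3) = 1/6, P(D|F3) = 3/100
P(D) = P(D|F1)P(F1) + P(D|F2)P(F2) + P(D|F3)P(F3)
     = \frac{1}{24}
P(F3|D) = P(D|F3)P(F3) / P(D)
= \frac{3}{25}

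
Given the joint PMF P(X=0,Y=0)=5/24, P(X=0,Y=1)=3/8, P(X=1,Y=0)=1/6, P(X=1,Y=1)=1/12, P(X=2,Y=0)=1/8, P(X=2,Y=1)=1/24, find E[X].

First find marginal of X:
P(X=0) = 7/12
P(X=1) = 1/4
P(X=2) = 1/6
E[X] = 0 × 7/12 + 1 × 1/4 + 2 × 1/6 = 7/12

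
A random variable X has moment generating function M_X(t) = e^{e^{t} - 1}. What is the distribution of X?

The MGF M(t) = e^{e^{t} - 1} is the standard form for the Poisson distribution.
Comparing with the known MGF formula identifies: Poisson(λ=1)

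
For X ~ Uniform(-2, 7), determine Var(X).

For X ~ Uniform(-2, 7):
Var(X) = \frac{27}{4}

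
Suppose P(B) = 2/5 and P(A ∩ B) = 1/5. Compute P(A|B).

P(A|B) = P(A ∩ B) / P(B)
= (1/5) / (2/5)
= 1/2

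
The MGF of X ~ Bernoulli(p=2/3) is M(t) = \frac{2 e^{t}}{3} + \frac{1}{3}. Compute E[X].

To find E[X], compute M^(1)(0):
M^(1)(t) = \frac{2 e^{t}}{3}
M^(1)(0) = \frac{2}{3}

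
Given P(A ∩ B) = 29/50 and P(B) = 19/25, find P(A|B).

P(A|B) = P(A ∩ B) / P(B)
= (29/50) / (19/25)
= 29/38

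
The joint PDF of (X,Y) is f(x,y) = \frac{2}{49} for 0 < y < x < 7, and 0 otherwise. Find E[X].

f_X(x) = ∫_0^x \frac{2}{49} dy = \frac{2 x}{49}
E[X] = ∫_0^7 x × (\frac{2 x}{49}) dx = \frac{14}{3}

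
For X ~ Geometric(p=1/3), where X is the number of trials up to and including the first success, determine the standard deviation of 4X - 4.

For X ~ Geometric(p=1/3), where X is the number of trials up to and including the first success:
Var(X) = 6
SD(X) = √(Var(X)) = √(6) = \sqrt{6}
SD(4X - 4) = |4| × SD(X) = 4 × \sqrt{6} = 4 \sqrt{6}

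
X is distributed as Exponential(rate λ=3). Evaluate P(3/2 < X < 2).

P(3/2 < X < 2) = ∫_{3/2}^{2} f(x) dx
where f(x) = 3 e^{- 3 x}
= - \frac{1}{e^{6}} + e^{- \frac{9}{2}}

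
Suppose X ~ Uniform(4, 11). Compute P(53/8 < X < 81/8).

P(53/8 < X < 81/8) = ∫_{53/8}^{81/8} f(x) dx
where f(x) = \frac{1}{7}
= \frac{1}{2}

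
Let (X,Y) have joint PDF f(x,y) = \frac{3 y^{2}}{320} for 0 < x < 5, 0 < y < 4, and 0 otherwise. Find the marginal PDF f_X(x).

f_X(x) = ∫_0^4 f(x,y) dy
= ∫_0^4 \frac{3 y^{2}}{320} dy
= \frac{1}{5} for 0 < x < 5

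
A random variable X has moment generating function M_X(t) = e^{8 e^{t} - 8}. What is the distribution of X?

The MGF M(t) = e^{8 e^{t} - 8} is the standard form for the Poisson distribution.
Comparing with the known MGF formula identifies: Poisson(λ=8)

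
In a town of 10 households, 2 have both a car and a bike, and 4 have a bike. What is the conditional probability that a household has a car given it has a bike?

P(A ∩ B) = 2/10 = 1/5
P(B) = 4/10 = 2/5
P(A|B) = P(A ∩ B) / P(B) = (1/5) / (2/5) = 1/2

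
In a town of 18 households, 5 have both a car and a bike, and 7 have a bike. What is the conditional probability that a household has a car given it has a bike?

P(A ∩ B) = 5/18
P(B) = 7/18
P(A|B) = P(A ∩ B) / P(B) = (5/18) / (7/18) = 5/7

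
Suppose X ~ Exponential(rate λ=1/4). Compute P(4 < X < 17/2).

P(4 < X < 17/2) = ∫_{4}^{17/2} f(x) dx
where f(x) = \frac{e^{- \frac{x}{4}}}{4}
= - \frac{1}{e^{\frac{17}{8}}} + e^{-1}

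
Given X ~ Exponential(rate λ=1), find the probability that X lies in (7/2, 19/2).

P(7/2 < X < 19/2) = ∫_{7/2}^{19/2} f(x) dx
where f(x) = e^{- x}
= - \frac{1 - e^{6}}{e^{\frac{19}{2}}}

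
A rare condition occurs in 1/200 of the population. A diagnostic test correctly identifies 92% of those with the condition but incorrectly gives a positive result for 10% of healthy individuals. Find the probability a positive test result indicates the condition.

Let D = the rare event, + = positive/flagged.
P(D) = 1/200
P(+|D) = 92/100 = 23/25
P(+|D') = 10/100 = 1/10
P(+) = P(+|D)P(D) + P(+|D')P(D')
     = \frac{23}{25} × \frac{1}{200} + \frac{1}{10} × \frac{199}{200}
     = \frac{1041}{10000}
P(D|+) = P(+|D)P(D)/P(+) = \frac{46}{1041}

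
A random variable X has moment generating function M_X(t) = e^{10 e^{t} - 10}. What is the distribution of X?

The MGF M(t) = e^{10 e^{t} - 10} is the standard form for the Poisson distribution.
Comparing with the known MGF formula identifies: Poisson(λ=10)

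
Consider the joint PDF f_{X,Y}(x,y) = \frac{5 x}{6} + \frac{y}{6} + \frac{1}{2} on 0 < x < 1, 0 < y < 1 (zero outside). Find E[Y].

E[Y] = ∫_0^1 ∫_0^1 y × f(x,y) dx dy
= \frac{37}{72}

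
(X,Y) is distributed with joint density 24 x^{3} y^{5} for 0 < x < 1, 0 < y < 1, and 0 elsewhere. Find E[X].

E[X] = ∫_0^1 ∫_0^1 x × f(x,y) dy dx
= ∫_0^1 ∫_0^1 x × (24 x^{3} y^{5}) dy dx
= \frac{4}{5}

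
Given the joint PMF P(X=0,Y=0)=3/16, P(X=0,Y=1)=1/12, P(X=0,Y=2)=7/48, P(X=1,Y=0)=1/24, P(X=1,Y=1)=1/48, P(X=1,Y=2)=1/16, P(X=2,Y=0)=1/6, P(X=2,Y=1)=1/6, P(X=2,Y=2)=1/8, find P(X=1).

P(X=1) = P(X=1,Y=0) + P(X=1,Y=1) + P(X=1,Y=2)
= 1/24 + 1/48 + 1/16
= 1/8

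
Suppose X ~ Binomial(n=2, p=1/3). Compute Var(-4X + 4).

For X ~ Binomial(n=2, p=1/3):
Var(X) = \frac{4}{9}
Var(-4X + 4) = (-4)² × Var(X) = 16 × \frac{4}{9} = \frac{64}{9}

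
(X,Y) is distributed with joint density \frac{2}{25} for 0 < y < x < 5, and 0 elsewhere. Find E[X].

f_X(x) = ∫_0^x \frac{2}{25} dy = \frac{2 x}{25}
E[X] = ∫_0^5 x × (\frac{2 x}{25}) dx = \frac{10}{3}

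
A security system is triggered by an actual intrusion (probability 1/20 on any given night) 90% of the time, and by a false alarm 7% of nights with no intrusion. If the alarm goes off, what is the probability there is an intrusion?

Let D = the rare event, + = positive/flagged.
P(D) = 1/20
P(+|D) = 90/100 = 9/10
P(+|D') = 7/100
P(+) = P(+|D)P(D) + P(+|D')P(D')
     = \frac{9}{10} × \frac{1}{20} + \frac{7}{100} × \frac{19}{20}
     = \frac{223}{2000}
P(D|+) = P(+|D)P(D)/P(+) = \frac{90}{223}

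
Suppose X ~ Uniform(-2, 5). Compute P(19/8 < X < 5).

P(19/8 < X < 5) = ∫_{19/8}^{5} f(x) dx
where f(x) = \frac{1}{7}
= \frac{3}{8}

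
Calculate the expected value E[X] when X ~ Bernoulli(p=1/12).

For X ~ Bernoulli(p=1/12), the expected value is:
E[X] = \frac{1}{12}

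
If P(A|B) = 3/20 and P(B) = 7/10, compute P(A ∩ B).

By definition, P(A|B) = P(A ∩ B) / P(B)
So P(A ∩ B) = P(A|B) × P(B)
= 3/20 × 7/10
= 21/200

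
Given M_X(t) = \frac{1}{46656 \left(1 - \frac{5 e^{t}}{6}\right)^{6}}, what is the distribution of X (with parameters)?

The MGF M(t) = \frac{1}{46656 \left(1 - \frac{5 e^{t}}{6}\right)^{6}} is the standard form for the NegativeBinomial distribution.
Comparing with the known MGF formula identifies: NegBin(r=6, p=1/6), X = failures before r-th success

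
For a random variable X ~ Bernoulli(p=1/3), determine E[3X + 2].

For X ~ Bernoulli(p=1/3):
E[X] = \frac{1}{3}
E[3X + 2] = 3 × E[X] + 2 = 3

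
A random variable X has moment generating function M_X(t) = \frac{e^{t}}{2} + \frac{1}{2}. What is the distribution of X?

The MGF M(t) = \frac{e^{t}}{2} + \frac{1}{2} is the standard form for the Bernoulli distribution.
Comparing with the known MGF formula identifies: Bernoulli(p=1/2)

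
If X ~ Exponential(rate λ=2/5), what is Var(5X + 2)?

For X ~ Exponential(rate λ=2/5):
Var(X) = \frac{25}{4}
Var(5X + 2) = (5)² × Var(X) = 25 × \frac{25}{4} = \frac{625}{4}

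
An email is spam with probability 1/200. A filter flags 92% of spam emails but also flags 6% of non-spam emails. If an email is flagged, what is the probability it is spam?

Let D = the rare event, + = positive/flagged.
P(D) = 1/200
P(+|D) = 92/100 = 23/25
P(+|D') = 6/100 = 3/50
P(+) = P(+|D)P(D) + P(+|D')P(D')
     = \frac{23}{25} × \frac{1}{200} + \frac{3}{50} × \frac{199}{200}
     = \frac{643}{10000}
P(D|+) = P(+|D)P(D)/P(+) = \frac{46}{643}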